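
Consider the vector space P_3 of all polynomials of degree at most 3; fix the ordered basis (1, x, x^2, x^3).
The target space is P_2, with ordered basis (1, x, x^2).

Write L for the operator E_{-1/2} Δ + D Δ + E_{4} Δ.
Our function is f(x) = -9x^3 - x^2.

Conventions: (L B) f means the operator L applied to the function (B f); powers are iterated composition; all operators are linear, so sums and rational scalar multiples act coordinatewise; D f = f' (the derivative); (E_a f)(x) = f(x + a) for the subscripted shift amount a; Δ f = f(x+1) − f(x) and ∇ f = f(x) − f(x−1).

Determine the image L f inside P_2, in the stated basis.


the image equals g(x) = -54x^2 - 301x - 2357/4

Δ f = -27x^2 - 29x - 10
E_{-1/2} Δ f = -27x^2 - 2x - 9/4
Δ f = -27x^2 - 29x - 10
D Δ f = -54x - 29
Δ f = -27x^2 - 29x - 10
E_{4} Δ f = -27x^2 - 245x - 558
(E_{-1/2} Δ + D Δ + E_{4} Δ) f = -54x^2 - 301x - 2357/4


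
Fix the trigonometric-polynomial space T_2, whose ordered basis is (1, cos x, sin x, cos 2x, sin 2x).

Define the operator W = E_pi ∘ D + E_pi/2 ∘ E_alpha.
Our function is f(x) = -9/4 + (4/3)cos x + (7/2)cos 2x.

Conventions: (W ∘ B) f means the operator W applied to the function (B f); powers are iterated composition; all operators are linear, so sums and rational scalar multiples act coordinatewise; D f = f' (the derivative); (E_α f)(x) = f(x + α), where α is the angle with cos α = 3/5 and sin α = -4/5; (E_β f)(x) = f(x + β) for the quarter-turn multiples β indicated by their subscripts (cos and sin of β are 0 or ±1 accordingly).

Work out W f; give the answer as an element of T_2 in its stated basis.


the image equals g(x) = -9/4 + (16/15)cos x + (8/15)sin x + (49/50)cos 2x - (259/25)sin 2x

D f = -(4/3)sin x - 7sin 2x
E_pi D f = (4/3)sin x - 7sin 2x
E_alpha f = -9/4 + (4/5)cos x + (16/15)sin x - (49/50)cos 2x + (84/25)sin 2x
E_pi/2 E_alpha f = -9/4 + (16/15)cos x - (4/5)sin x + (49/50)cos 2x - (84/25)sin 2x
(E_pi ∘ D + E_pi/2 ∘ E_alpha) f = -9/4 + (16/15)cos x + (8/15)sin x + (49/50)cos 2x - (259/25)sin 2x


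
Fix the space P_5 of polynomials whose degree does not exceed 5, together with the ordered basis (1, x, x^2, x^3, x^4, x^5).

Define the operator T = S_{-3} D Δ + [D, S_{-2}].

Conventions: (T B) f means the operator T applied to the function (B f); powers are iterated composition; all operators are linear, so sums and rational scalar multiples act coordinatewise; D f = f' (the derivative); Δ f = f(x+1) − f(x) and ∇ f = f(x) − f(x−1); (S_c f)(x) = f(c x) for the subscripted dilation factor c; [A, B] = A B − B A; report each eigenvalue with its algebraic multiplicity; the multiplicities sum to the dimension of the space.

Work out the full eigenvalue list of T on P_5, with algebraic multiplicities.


image of 1: 0
image of x: -3
image of x^2: 12x + 2
image of x^3: -36x^2 - 18x + 3
image of x^4: 96x^3 + 108x^2 - 36x + 4
image of x^5: -240x^4 - 540x^3 + 270x^2 - 60x + 5
the matrix is upper triangular; its diagonal is (0, 0, 0, 0, 0, 0)
for a triangular matrix the eigenvalues are the diagonal entries, with algebraic multiplicity their repetition count

λ = 0 (multiplicity 6)


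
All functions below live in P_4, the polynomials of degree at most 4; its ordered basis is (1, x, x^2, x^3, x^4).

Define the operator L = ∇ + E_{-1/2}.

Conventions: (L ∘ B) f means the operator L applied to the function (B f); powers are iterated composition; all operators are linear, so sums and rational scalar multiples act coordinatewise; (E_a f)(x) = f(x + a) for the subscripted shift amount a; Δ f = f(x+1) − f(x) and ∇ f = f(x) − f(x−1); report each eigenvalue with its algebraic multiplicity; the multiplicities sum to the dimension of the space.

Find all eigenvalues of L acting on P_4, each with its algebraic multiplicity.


λ = 1 (multiplicity 5)

image of 1: 1
image of x: x + 1/2
image of x^2: x^2 + x - 3/4
image of x^3: x^3 + (3/2)x^2 - (9/4)x + 7/8
image of x^4: x^4 + 2x^3 - (9/2)x^2 + (7/2)x - 15/16
the matrix is upper triangular; its diagonal is (1, 1, 1, 1, 1)
for a triangular matrix the eigenvalues are the diagonal entries, with algebraic multiplicity their repetition count


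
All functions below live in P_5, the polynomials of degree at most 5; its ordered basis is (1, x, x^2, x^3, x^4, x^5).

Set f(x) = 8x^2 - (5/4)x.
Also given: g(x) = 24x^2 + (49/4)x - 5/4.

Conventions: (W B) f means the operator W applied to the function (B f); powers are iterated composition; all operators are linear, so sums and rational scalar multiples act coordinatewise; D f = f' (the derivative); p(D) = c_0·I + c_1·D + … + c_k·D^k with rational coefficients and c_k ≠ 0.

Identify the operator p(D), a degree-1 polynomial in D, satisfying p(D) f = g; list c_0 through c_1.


D^0 f = 8x^2 - (5/4)x
D^1 f = 16x - 5/4
matching coefficients of g against c_0 f + c_1 Df + … from the top degree down determines the c_i
solution: c_0 = 3, c_1 = 1

c_0 = 3, c_1 = 1


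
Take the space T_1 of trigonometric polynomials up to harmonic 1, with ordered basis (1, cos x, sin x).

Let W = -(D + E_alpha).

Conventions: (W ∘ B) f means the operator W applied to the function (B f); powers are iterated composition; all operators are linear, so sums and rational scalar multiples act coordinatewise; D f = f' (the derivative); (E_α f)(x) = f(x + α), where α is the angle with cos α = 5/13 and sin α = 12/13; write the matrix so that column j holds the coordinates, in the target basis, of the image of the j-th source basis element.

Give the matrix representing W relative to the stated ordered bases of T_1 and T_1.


image of 1: -1
image of cos x: -(5/13)cos x + (25/13)sin x
image of sin x: -(25/13)cos x - (5/13)sin x
each image's coordinates form column j of the matrix

the matrix is [[-1, 0, 0]; [0, -5/13, -25/13]; [0, 25/13, -5/13]] (rows listed top to bottom)


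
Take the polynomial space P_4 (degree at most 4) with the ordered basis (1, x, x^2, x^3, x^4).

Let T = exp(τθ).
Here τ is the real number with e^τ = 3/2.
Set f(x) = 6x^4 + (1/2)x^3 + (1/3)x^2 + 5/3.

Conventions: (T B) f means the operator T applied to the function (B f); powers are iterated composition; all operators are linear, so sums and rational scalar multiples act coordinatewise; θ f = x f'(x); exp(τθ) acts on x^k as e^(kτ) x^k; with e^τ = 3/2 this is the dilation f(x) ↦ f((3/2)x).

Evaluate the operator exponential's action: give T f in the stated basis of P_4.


exp(τθ) x^k = e^(kτ) x^k; with e^τ = 3/2 this sends x^k to (3/2)^k x^k
x^2 ↦ 9/4 x^2
x^3 ↦ 27/8 x^3
x^4 ↦ 81/16 x^4
applying this coordinatewise to f: exp(τθ) f = (243/8)x^4 + (27/16)x^3 + (3/4)x^2 + 5/3

the image equals g(x) = (243/8)x^4 + (27/16)x^3 + (3/4)x^2 + 5/3


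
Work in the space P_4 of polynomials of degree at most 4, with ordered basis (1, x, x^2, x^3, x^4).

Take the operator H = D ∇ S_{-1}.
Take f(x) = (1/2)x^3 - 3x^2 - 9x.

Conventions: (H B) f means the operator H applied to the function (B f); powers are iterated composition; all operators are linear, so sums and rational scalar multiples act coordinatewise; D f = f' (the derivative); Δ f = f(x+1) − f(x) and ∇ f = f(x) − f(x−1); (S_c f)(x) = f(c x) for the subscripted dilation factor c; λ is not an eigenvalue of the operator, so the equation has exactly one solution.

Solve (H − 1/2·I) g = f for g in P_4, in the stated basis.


g(x) = -x^3 + 6x^2 + 30x + 18

write g with unknown coordinates in the stated basis and equate coefficients in (H − 1/2·I) g = f
solving from the highest basis element down gives g = -x^3 + 6x^2 + 30x + 18
check: H g = 6x + 9
so H g − 1/2·g = (1/2)x^3 - 3x^2 - 9x = f ✓


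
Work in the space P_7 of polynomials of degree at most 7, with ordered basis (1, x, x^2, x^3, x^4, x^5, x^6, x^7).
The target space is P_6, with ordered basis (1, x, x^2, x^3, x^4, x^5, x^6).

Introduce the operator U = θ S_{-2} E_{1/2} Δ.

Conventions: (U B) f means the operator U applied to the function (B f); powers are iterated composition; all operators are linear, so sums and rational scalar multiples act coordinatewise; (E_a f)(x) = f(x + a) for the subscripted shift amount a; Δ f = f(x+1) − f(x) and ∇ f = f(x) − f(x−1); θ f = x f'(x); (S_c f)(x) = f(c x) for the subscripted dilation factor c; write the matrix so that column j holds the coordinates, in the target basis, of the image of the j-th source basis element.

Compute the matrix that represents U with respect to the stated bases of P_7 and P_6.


the matrix is [[0, 0, 0, 0, 0, 0, 0, 0]; [0, 0, -4, -12, -26, -50, -363/4, -637/4]; [0, 0, 0, 24, 96, 260, 600, 2541/2]; [0, 0, 0, 0, -96, -480, -1560, -4200]; [0, 0, 0, 0, 0, 320, 1920, 7280]; [0, 0, 0, 0, 0, 0, -960, -6720]; [0, 0, 0, 0, 0, 0, 0, 2688]] (rows listed top to bottom)

image of 1: 0
image of x: 0
image of x^2: -4x
image of x^3: 24x^2 - 12x
image of x^4: -96x^3 + 96x^2 - 26x
image of x^5: 320x^4 - 480x^3 + 260x^2 - 50x
image of x^6: -960x^5 + 1920x^4 - 1560x^3 + 600x^2 - (363/4)x
image of x^7: 2688x^6 - 6720x^5 + 7280x^4 - 4200x^3 + (2541/2)x^2 - (637/4)x
each image's coordinates form column j of the matrix


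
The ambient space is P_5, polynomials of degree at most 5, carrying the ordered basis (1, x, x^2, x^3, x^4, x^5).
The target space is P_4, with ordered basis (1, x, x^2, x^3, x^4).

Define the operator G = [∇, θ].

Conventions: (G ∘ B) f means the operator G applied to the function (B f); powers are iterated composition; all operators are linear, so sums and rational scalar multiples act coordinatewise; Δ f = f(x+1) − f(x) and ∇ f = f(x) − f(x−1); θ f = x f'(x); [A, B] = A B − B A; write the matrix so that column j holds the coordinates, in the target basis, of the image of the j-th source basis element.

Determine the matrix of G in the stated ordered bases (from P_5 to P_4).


image of 1: 0
image of x: 1
image of x^2: 2x - 2
image of x^3: 3x^2 - 6x + 3
image of x^4: 4x^3 - 12x^2 + 12x - 4
image of x^5: 5x^4 - 20x^3 + 30x^2 - 20x + 5
each image's coordinates form column j of the matrix

the matrix is [[0, 1, -2, 3, -4, 5]; [0, 0, 2, -6, 12, -20]; [0, 0, 0, 3, -12, 30]; [0, 0, 0, 0, 4, -20]; [0, 0, 0, 0, 0, 5]] (rows listed top to bottom)


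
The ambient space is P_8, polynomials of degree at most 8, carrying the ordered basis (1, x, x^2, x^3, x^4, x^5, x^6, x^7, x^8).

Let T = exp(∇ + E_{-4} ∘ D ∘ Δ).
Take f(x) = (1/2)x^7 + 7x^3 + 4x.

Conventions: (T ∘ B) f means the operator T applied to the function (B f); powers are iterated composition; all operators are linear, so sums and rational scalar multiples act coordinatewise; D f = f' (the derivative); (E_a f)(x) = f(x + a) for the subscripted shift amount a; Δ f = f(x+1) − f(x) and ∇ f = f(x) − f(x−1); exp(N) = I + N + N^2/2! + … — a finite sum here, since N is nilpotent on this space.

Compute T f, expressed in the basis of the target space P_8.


the result is g(x) = (1/2)x^7 + (7/2)x^6 + 21x^5 - 280x^4 + (2709/2)x^3 - (10731/2)x^2 + (44381/2)x - 88785/2

order-1 term: (7/2)x^6 + (21/2)x^5 - 350x^4 + (5145/2)x^3 - 9156x^2 + (32837/2)x - 11920
order-2 term: (21/2)x^5 + (105/2)x^4 - (2695/2)x^3 + (11235/2)x^2 + (6769/2)x - 88417/2
order-3 term: (35/2)x^4 + 105x^3 - (3885/2)x^2 + 3570x + 22995/2
order-4 term: (35/2)x^3 + 105x^2 - (2485/2)x + 525
order-5 term: (21/2)x^2 + (105/2)x - 595/2
order-6 term: (7/2)x + 21/2
order-7 term: 1/2
the series for exp(∇ + E_{-4} ∘ D ∘ Δ) f terminates at order 7
exp(∇ + E_{-4} ∘ D ∘ Δ) f = (1/2)x^7 + (7/2)x^6 + 21x^5 - 280x^4 + (2709/2)x^3 - (10731/2)x^2 + (44381/2)x - 88785/2


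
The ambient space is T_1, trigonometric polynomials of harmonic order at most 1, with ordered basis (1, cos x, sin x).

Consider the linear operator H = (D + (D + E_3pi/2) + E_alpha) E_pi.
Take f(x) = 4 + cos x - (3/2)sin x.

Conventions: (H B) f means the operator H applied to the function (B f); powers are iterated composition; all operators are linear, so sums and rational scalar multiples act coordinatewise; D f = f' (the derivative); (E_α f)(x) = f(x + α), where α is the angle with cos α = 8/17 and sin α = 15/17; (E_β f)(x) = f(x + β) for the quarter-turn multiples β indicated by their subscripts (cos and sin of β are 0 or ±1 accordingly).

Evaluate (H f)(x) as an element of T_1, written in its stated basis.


the image equals g(x) = 8 + (40/17)cos x + (44/17)sin x

E_pi f = 4 - cos x + (3/2)sin x
D E_pi f = (3/2)cos x + sin x
D E_pi f = (3/2)cos x + sin x
E_3pi/2 E_pi f = 4 - (3/2)cos x - sin x
(D + E_3pi/2) E_pi f = 4
E_alpha E_pi f = 4 + (29/34)cos x + (27/17)sin x
(D + (D + E_3pi/2) + E_alpha) E_pi f = 8 + (40/17)cos x + (44/17)sin x


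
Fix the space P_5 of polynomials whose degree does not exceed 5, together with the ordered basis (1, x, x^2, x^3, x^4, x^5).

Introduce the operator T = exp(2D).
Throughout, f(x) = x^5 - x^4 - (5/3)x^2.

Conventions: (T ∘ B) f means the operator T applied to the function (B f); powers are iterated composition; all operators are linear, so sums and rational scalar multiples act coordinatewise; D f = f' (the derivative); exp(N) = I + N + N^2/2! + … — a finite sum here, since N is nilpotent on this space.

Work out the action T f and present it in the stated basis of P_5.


order-1 term: 10x^4 - 8x^3 - (20/3)x
order-2 term: 40x^3 - 24x^2 - 20/3
order-3 term: 80x^2 - 32x
order-4 term: 80x - 16
order-5 term: 32
the series for exp(2D) f terminates at order 5
exp(2D) f = x^5 + 9x^4 + 32x^3 + (163/3)x^2 + (124/3)x + 28/3

the result is g(x) = x^5 + 9x^4 + 32x^3 + (163/3)x^2 + (124/3)x + 28/3


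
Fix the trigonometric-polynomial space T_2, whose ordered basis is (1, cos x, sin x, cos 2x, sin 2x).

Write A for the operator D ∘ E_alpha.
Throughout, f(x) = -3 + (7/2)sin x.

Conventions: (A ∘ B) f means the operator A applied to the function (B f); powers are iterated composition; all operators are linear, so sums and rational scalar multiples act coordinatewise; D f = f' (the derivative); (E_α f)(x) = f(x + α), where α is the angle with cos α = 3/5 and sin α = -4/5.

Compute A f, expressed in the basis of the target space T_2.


g(x) = (21/10)cos x + (14/5)sin x

E_alpha f = -3 - (14/5)cos x + (21/10)sin x
D E_alpha f = (21/10)cos x + (14/5)sin x


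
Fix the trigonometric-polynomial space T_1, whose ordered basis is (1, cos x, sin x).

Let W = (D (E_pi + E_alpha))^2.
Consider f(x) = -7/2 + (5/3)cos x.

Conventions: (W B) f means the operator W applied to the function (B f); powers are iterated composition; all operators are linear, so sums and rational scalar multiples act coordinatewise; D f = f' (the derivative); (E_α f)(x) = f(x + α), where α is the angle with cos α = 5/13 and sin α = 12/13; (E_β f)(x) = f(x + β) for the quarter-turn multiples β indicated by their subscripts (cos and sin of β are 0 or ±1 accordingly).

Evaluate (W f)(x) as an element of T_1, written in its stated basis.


E_pi f = -7/2 - (5/3)cos x
E_alpha f = -7/2 + (25/39)cos x - (20/13)sin x
(E_pi + E_alpha) f = -7 - (40/39)cos x - (20/13)sin x
D (E_pi + E_alpha) f = -(20/13)cos x + (40/39)sin x
E_pi (D (E_pi + E_alpha)) f = (20/13)cos x - (40/39)sin x
E_alpha (D (E_pi + E_alpha)) f = (60/169)cos x + (920/507)sin x
(E_pi + E_alpha) (D (E_pi + E_alpha)) f = (320/169)cos x + (400/507)sin x
D (E_pi + E_alpha) (D (E_pi + E_alpha)) f = (400/507)cos x - (320/169)sin x

the image equals g(x) = (400/507)cos x - (320/169)sin x


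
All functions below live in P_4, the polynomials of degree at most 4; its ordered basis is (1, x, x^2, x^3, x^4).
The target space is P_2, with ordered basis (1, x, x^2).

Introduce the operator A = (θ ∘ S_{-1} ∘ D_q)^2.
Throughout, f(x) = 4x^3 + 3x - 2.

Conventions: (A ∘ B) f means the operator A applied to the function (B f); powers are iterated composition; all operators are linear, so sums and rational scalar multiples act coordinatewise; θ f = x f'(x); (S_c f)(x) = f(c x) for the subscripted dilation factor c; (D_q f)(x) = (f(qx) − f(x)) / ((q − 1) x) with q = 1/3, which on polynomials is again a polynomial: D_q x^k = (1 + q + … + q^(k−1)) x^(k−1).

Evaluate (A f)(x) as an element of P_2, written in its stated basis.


D_q f = (52/9)x^2 + 3
S_{-1} D_q f = (52/9)x^2 + 3
θ S_{-1} D_q f = (104/9)x^2
D_q (θ ∘ S_{-1} ∘ D_q) f = (416/27)x
S_{-1} D_q (θ ∘ S_{-1} ∘ D_q) f = -(416/27)x
θ S_{-1} D_q (θ ∘ S_{-1} ∘ D_q) f = -(416/27)x

the result is g(x) = -(416/27)x


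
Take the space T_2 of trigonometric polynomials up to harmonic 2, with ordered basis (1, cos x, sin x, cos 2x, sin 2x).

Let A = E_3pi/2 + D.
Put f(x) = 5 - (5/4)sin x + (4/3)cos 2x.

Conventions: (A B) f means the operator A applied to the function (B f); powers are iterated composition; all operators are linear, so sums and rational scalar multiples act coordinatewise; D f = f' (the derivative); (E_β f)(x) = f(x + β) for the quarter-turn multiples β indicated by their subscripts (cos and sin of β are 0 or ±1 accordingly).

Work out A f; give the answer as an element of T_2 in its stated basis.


E_3pi/2 f = 5 + (5/4)cos x - (4/3)cos 2x
D f = -(5/4)cos x - (8/3)sin 2x
(E_3pi/2 + D) f = 5 - (4/3)cos 2x - (8/3)sin 2x

g(x) = 5 - (4/3)cos 2x - (8/3)sin 2x


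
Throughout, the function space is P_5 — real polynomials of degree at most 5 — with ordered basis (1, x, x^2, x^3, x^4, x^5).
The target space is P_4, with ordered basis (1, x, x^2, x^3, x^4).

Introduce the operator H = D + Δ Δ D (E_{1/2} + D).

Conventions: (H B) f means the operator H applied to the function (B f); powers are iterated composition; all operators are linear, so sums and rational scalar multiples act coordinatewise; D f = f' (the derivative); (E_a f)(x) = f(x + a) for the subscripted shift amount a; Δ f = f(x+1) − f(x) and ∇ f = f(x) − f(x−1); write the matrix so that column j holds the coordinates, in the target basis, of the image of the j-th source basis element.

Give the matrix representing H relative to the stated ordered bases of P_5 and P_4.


image of 1: 0
image of x: 1
image of x^2: 2x
image of x^3: 3x^2 + 6
image of x^4: 4x^3 + 24x + 60
image of x^5: 5x^4 + 60x^2 + 300x + 265
each image's coordinates form column j of the matrix

the matrix is [[0, 1, 0, 6, 60, 265]; [0, 0, 2, 0, 24, 300]; [0, 0, 0, 3, 0, 60]; [0, 0, 0, 0, 4, 0]; [0, 0, 0, 0, 0, 5]] (rows listed top to bottom)


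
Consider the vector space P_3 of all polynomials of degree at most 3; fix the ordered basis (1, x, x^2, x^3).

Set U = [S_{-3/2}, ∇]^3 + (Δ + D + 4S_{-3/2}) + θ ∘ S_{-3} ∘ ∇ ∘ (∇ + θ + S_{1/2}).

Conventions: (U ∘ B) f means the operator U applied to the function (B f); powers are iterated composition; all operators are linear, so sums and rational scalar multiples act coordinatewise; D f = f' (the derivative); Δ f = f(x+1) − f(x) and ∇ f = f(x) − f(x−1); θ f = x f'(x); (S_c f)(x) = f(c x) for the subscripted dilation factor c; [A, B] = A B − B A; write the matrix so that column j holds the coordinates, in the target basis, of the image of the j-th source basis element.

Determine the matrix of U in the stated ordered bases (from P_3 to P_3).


the matrix is [[4, 2, 1, -10093/32]; [0, -6, -19/2, 105/8]; [0, 0, 9, 699/4]; [0, 0, 0, -27/2]] (rows listed top to bottom)

image of 1: 4
image of x: -6x + 2
image of x^2: 9x^2 - (19/2)x + 1
image of x^3: -(27/2)x^3 + (699/4)x^2 + (105/8)x - 10093/32
each image's coordinates form column j of the matrix


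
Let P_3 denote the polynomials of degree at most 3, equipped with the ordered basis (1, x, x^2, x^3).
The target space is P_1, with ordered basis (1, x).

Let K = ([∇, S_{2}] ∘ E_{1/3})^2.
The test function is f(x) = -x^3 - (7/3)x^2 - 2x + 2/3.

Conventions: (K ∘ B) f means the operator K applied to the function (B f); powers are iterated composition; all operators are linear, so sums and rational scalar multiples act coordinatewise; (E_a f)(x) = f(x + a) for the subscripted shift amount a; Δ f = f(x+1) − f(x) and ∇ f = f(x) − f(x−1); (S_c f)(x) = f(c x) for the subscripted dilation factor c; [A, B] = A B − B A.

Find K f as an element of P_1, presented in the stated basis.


the result is g(x) = -48x + 98/3

E_{1/3} f = -x^3 - (10/3)x^2 - (35/9)x - 8/27
S_{2} E_{1/3} f = -8x^3 - (40/3)x^2 - (70/9)x - 8/27
∇ S_{2} E_{1/3} f = -24x^2 - (8/3)x - 22/9
∇ E_{1/3} f = -3x^2 - (11/3)x - 14/9
S_{2} ∇ E_{1/3} f = -12x^2 - (22/3)x - 14/9
[∇, S_{2}] E_{1/3} f = -12x^2 + (14/3)x - 8/9
E_{1/3} ([∇, S_{2}] ∘ E_{1/3}) f = -12x^2 - (10/3)x - 2/3
S_{2} E_{1/3} ([∇, S_{2}] ∘ E_{1/3}) f = -48x^2 - (20/3)x - 2/3
∇ S_{2} E_{1/3} ([∇, S_{2}] ∘ E_{1/3}) f = -96x + 124/3
∇ E_{1/3} ([∇, S_{2}] ∘ E_{1/3}) f = -24x + 26/3
S_{2} ∇ E_{1/3} ([∇, S_{2}] ∘ E_{1/3}) f = -48x + 26/3
[∇, S_{2}] E_{1/3} ([∇, S_{2}] ∘ E_{1/3}) f = -48x + 98/3


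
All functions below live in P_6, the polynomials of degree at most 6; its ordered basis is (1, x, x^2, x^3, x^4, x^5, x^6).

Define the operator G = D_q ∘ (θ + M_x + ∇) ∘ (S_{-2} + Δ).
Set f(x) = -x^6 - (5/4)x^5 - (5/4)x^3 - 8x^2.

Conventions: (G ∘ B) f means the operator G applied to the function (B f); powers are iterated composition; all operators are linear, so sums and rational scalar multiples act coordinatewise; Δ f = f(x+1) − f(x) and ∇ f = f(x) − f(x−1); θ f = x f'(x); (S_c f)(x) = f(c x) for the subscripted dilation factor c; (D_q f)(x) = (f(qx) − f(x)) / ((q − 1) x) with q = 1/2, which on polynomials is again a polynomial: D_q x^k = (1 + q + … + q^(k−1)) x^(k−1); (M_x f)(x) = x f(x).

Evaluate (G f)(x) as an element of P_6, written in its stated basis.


g(x) = -127x^6 - (11025/16)x^5 - (29171/64)x^4 + (30675/16)x^3 - (51401/16)x^2 + (7209/4)x - 1483/2

S_{-2} f = -64x^6 + 40x^5 + 10x^3 - 32x^2
Δ f = -6x^5 - (85/4)x^4 - (65/2)x^3 - (125/4)x^2 - 32x - 23/2
(S_{-2} + Δ) f = -64x^6 + 34x^5 - (85/4)x^4 - (45/2)x^3 - (253/4)x^2 - 32x - 23/2
θ (S_{-2} + Δ) f = -384x^6 + 170x^5 - 85x^4 - (135/2)x^3 - (253/2)x^2 - 32x
M_x (S_{-2} + Δ) f = -64x^7 + 34x^6 - (85/4)x^5 - (45/2)x^4 - (253/4)x^3 - 32x^2 - (23/2)x
∇ (S_{-2} + Δ) f = -384x^5 + 1130x^4 - 1705x^3 + 1360x^2 - 698x + 128
(θ + M_x + ∇) (S_{-2} + Δ) f = -64x^7 - 350x^6 - (941/4)x^5 + (2045/2)x^4 - (7343/4)x^3 + (2403/2)x^2 - (1483/2)x + 128
D_q (θ + M_x + ∇) (S_{-2} + Δ) f = -127x^6 - (11025/16)x^5 - (29171/64)x^4 + (30675/16)x^3 - (51401/16)x^2 + (7209/4)x - 1483/2


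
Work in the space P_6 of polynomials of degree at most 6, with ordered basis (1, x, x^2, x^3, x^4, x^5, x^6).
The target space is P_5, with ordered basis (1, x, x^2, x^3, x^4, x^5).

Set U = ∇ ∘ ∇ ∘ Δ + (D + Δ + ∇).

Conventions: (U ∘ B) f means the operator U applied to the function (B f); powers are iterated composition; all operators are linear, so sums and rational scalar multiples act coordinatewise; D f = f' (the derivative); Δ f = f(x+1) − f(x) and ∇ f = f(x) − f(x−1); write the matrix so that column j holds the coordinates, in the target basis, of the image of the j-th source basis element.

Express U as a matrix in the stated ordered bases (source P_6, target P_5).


image of 1: 0
image of x: 3
image of x^2: 6x
image of x^3: 9x^2 + 8
image of x^4: 12x^3 + 32x - 12
image of x^5: 15x^4 + 80x^2 - 60x + 32
image of x^6: 18x^5 + 160x^3 - 180x^2 + 192x - 60
each image's coordinates form column j of the matrix

the matrix is [[0, 3, 0, 8, -12, 32, -60]; [0, 0, 6, 0, 32, -60, 192]; [0, 0, 0, 9, 0, 80, -180]; [0, 0, 0, 0, 12, 0, 160]; [0, 0, 0, 0, 0, 15, 0]; [0, 0, 0, 0, 0, 0, 18]] (rows listed top to bottom)


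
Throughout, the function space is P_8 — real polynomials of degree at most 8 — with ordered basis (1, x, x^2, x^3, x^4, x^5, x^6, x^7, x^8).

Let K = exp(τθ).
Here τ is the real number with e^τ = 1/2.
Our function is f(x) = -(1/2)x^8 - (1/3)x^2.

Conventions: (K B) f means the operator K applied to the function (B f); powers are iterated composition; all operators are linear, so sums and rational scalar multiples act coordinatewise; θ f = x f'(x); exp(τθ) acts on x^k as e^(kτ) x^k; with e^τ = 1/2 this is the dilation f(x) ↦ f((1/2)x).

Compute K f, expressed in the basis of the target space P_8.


the image equals g(x) = -(1/512)x^8 - (1/12)x^2

exp(τθ) x^k = e^(kτ) x^k; with e^τ = 1/2 this sends x^k to (1/2)^k x^k
x^2 ↦ 1/4 x^2
x^8 ↦ 1/256 x^8
applying this coordinatewise to f: exp(τθ) f = -(1/512)x^8 - (1/12)x^2


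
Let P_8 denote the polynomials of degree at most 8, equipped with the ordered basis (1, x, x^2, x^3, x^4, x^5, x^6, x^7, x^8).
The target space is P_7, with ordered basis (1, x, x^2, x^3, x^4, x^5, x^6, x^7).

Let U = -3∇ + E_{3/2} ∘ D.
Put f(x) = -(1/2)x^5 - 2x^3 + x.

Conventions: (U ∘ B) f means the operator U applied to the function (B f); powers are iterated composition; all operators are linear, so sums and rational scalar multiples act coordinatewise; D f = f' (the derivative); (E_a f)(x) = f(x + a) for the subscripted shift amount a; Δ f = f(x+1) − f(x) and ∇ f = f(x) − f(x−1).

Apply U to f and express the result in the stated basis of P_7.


the image equals g(x) = 5x^4 - 30x^3 - (27/4)x^2 - (309/4)x - 661/32

∇ f = -(5/2)x^4 + 5x^3 - 11x^2 + (17/2)x - 3/2
(-3∇) f = (15/2)x^4 - 15x^3 + 33x^2 - (51/2)x + 9/2
D f = -(5/2)x^4 - 6x^2 + 1
E_{3/2} D f = -(5/2)x^4 - 15x^3 - (159/4)x^2 - (207/4)x - 805/32
(-3∇ + E_{3/2} ∘ D) f = 5x^4 - 30x^3 - (27/4)x^2 - (309/4)x - 661/32


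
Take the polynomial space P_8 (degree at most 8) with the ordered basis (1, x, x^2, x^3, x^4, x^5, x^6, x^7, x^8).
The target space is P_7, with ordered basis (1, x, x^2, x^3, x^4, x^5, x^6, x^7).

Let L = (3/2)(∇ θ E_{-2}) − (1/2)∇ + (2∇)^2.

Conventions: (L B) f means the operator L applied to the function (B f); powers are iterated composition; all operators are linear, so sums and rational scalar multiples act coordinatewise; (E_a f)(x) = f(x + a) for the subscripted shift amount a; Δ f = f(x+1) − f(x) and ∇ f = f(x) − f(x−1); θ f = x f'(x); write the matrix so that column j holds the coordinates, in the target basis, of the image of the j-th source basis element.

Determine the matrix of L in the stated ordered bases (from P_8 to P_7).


image of 1: 0
image of x: 1
image of x^2: 5x - 1/2
image of x^3: 12x^2 - 24x + 16
image of x^4: 22x^3 - 93x^2 + 178x - 211/2
image of x^5: 35x^4 - 230x^3 + 730x^2 - 1015x + 487
image of x^6: 51x^5 - (915/2)x^4 + 2030x^3 - (9015/2)x^2 + 4821x - 3877/2
image of x^7: 70x^6 - 798x^5 + 4550x^4 - 13930x^3 + 23520x^2 - 20552x + 7150
image of x^8: 92x^7 - 1274x^6 + 8876x^5 - 34685x^4 + 80444x^3 - 110138x^2 + 81908x - 50455/2
each image's coordinates form column j of the matrix

the matrix is [[0, 1, -1/2, 16, -211/2, 487, -3877/2, 7150, -50455/2]; [0, 0, 5, -24, 178, -1015, 4821, -20552, 81908]; [0, 0, 0, 12, -93, 730, -9015/2, 23520, -110138]; [0, 0, 0, 0, 22, -230, 2030, -13930, 80444]; [0, 0, 0, 0, 0, 35, -915/2, 4550, -34685]; [0, 0, 0, 0, 0, 0, 51, -798, 8876]; [0, 0, 0, 0, 0, 0, 0, 70, -1274]; [0, 0, 0, 0, 0, 0, 0, 0, 92]] (rows listed top to bottom)


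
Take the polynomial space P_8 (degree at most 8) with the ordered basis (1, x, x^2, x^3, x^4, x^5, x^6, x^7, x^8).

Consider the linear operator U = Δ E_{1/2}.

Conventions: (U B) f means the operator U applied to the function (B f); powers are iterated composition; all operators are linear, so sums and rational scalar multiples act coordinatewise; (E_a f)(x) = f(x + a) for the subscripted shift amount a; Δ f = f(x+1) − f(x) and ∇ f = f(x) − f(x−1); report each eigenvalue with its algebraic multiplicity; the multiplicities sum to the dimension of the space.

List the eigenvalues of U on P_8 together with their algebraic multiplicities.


λ = 0 (multiplicity 9)

image of 1: 0
image of x: 1
image of x^2: 2x + 2
image of x^3: 3x^2 + 6x + 13/4
image of x^4: 4x^3 + 12x^2 + 13x + 5
image of x^5: 5x^4 + 20x^3 + (65/2)x^2 + 25x + 121/16
image of x^6: 6x^5 + 30x^4 + 65x^3 + 75x^2 + (363/8)x + 91/8
image of x^7: 7x^6 + 42x^5 + (455/4)x^4 + 175x^3 + (2541/16)x^2 + (637/8)x + 1093/64
image of x^8: 8x^7 + 56x^6 + 182x^5 + 350x^4 + (847/2)x^3 + (637/2)x^2 + (1093/8)x + 205/8
the matrix is upper triangular; its diagonal is (0, 0, 0, 0, 0, 0, 0, 0, 0)
for a triangular matrix the eigenvalues are the diagonal entries, with algebraic multiplicity their repetition count


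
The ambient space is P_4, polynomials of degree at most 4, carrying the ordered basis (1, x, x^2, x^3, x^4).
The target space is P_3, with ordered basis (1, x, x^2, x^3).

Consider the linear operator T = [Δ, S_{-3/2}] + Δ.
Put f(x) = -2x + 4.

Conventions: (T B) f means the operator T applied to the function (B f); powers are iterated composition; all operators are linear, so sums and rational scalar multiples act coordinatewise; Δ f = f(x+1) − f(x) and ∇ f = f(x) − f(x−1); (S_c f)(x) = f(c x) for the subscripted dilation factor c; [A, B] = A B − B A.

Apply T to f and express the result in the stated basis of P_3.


g(x) = 3

S_{-3/2} f = 3x + 4
Δ S_{-3/2} f = 3
Δ f = -2
S_{-3/2} Δ f = -2
[Δ, S_{-3/2}] f = 5
Δ f = -2
([Δ, S_{-3/2}] + Δ) f = 3


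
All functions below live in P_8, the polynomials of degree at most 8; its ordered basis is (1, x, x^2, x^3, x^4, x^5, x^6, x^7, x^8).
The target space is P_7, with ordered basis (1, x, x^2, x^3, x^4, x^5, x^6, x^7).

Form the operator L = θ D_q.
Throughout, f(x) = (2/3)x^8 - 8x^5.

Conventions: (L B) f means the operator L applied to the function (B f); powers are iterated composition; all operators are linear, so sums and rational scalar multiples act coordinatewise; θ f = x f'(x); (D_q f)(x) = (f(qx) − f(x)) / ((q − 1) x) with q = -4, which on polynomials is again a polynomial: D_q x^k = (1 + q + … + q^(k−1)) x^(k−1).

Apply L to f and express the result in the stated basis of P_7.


g(x) = -61166x^7 - 6560x^4

D_q f = -8738x^7 - 1640x^4
θ D_q f = -61166x^7 - 6560x^4


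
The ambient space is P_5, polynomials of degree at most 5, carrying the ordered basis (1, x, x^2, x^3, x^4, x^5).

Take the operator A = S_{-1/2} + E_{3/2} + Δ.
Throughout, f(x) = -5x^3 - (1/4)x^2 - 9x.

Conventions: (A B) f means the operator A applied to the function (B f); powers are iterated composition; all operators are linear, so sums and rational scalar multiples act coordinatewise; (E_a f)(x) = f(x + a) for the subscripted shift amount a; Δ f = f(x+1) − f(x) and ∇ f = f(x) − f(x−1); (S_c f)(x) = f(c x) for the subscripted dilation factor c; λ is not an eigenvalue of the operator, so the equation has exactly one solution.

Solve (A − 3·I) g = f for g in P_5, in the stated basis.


g(x) = (40/17)x^3 + (1217/119)x^2 + (19772/595)x + 3545/28

write g with unknown coordinates in the stated basis and equate coefficients in (A − 3·I) g = f
solving from the highest basis element down gives g = (40/17)x^3 + (1217/119)x^2 + (19772/595)x + 3545/28
check: A g = (35/17)x^3 + (14485/476)x^2 + (53961/595)x + 10635/28
so A g − 3·g = -5x^3 - (1/4)x^2 - 9x = f ✓


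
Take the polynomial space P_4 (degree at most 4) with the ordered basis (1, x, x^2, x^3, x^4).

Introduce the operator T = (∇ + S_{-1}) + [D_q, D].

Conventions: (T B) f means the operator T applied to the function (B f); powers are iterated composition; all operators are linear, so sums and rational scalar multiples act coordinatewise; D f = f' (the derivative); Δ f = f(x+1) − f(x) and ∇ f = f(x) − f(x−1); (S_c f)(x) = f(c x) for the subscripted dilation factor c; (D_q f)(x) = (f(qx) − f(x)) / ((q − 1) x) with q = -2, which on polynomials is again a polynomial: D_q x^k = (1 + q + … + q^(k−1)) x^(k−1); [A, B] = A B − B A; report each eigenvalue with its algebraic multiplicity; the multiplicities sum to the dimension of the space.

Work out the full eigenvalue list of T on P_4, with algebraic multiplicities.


λ = -1 (multiplicity 2), λ = 1 (multiplicity 3)

image of 1: 1
image of x: -x + 1
image of x^2: x^2 + 2x + 2
image of x^3: -x^3 + 3x^2 - 12x + 1
image of x^4: x^4 + 4x^3 + 21x^2 + 4x - 1
the matrix is upper triangular; its diagonal is (1, -1, 1, -1, 1)
for a triangular matrix the eigenvalues are the diagonal entries, with algebraic multiplicity their repetition count


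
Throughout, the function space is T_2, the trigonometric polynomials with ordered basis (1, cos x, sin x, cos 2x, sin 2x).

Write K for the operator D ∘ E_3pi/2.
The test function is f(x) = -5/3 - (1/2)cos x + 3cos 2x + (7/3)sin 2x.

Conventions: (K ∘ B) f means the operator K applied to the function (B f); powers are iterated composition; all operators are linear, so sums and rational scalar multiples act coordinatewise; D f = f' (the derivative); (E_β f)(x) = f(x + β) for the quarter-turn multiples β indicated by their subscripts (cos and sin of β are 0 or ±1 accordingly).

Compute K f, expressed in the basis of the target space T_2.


E_3pi/2 f = -5/3 - (1/2)sin x - 3cos 2x - (7/3)sin 2x
D E_3pi/2 f = -(1/2)cos x - (14/3)cos 2x + 6sin 2x

the result is g(x) = -(1/2)cos x - (14/3)cos 2x + 6sin 2x


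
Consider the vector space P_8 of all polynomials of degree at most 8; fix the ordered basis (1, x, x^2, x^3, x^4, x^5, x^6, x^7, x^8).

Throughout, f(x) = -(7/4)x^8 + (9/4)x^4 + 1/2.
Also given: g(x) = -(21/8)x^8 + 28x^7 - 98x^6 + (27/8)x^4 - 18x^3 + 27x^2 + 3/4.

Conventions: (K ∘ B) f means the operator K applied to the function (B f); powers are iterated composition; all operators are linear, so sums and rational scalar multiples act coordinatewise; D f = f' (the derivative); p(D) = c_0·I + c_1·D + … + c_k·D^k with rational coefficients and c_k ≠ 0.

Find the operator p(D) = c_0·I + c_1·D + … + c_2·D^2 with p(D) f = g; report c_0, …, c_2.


p(D) = (3/2)·I − 2·D + D^2, i.e. c_0 = 3/2, c_1 = -2, c_2 = 1

D^0 f = -(7/4)x^8 + (9/4)x^4 + 1/2
D^1 f = -14x^7 + 9x^3
D^2 f = -98x^6 + 27x^2
matching coefficients of g against c_0 f + c_1 Df + … from the top degree down determines the c_i
solution: c_0 = 3/2, c_1 = -2, c_2 = 1


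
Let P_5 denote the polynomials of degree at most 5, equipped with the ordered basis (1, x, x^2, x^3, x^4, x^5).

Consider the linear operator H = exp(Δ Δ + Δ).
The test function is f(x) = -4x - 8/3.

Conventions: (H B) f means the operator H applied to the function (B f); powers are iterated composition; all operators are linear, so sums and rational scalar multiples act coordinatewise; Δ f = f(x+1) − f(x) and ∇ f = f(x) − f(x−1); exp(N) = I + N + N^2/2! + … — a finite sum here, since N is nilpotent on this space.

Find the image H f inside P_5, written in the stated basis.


order-1 term: -4
the series for exp(Δ Δ + Δ) f terminates at order 1
exp(Δ Δ + Δ) f = -4x - 20/3

the image equals g(x) = -4x - 20/3


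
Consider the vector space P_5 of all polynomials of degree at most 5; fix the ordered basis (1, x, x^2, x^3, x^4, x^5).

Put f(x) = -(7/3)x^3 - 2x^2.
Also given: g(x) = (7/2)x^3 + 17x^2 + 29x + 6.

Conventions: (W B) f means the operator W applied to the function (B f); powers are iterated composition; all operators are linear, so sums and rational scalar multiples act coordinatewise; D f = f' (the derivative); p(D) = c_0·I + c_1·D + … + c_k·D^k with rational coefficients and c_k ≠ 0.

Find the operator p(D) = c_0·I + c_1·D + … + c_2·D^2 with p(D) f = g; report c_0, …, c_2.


c_0 = -3/2, c_1 = -2, c_2 = -3/2

D^0 f = -(7/3)x^3 - 2x^2
D^1 f = -7x^2 - 4x
D^2 f = -14x - 4
matching coefficients of g against c_0 f + c_1 Df + … from the top degree down determines the c_i
solution: c_0 = -3/2, c_1 = -2, c_2 = -3/2


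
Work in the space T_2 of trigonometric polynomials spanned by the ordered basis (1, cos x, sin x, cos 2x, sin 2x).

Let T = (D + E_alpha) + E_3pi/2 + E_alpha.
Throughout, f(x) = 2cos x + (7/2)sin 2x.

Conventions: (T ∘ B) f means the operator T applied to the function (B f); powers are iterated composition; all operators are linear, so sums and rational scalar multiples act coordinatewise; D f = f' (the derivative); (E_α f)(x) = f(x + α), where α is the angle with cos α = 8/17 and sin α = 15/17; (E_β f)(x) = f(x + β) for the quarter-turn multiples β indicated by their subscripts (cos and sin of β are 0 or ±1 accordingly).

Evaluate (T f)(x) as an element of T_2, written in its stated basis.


D f = -2sin x + 7cos 2x
E_alpha f = (16/17)cos x - (30/17)sin x + (840/289)cos 2x - (1127/578)sin 2x
(D + E_alpha) f = (16/17)cos x - (64/17)sin x + (2863/289)cos 2x - (1127/578)sin 2x
E_3pi/2 f = 2sin x - (7/2)sin 2x
E_alpha f = (16/17)cos x - (30/17)sin x + (840/289)cos 2x - (1127/578)sin 2x
((D + E_alpha) + E_3pi/2 + E_alpha) f = (32/17)cos x - (60/17)sin x + (3703/289)cos 2x - (4277/578)sin 2x

the image equals g(x) = (32/17)cos x - (60/17)sin x + (3703/289)cos 2x - (4277/578)sin 2x


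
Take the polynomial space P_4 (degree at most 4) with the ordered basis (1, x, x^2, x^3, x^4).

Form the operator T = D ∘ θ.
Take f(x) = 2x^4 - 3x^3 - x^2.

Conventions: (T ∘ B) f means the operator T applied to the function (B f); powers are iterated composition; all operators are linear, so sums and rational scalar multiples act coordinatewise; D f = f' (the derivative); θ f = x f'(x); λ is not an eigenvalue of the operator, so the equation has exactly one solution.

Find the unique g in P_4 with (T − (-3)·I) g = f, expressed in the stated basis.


write g with unknown coordinates in the stated basis and equate coefficients in (T − (-3)·I) g = f
solving from the highest basis element down gives g = (2/3)x^4 - (41/9)x^3 + (40/3)x^2 - (160/9)x + 160/27
check: T g = (32/3)x^3 - 41x^2 + (160/3)x - 160/9
so T g − (-3)·g = 2x^4 - 3x^3 - x^2 = f ✓

g(x) = (2/3)x^4 - (41/9)x^3 + (40/3)x^2 - (160/9)x + 160/27


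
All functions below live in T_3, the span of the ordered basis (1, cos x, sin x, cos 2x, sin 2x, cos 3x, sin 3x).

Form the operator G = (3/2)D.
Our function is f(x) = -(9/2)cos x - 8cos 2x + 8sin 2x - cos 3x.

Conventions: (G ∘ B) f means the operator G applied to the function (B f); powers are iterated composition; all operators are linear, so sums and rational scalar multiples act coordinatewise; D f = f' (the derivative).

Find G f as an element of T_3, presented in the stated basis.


D f = (9/2)sin x + 16cos 2x + 16sin 2x + 3sin 3x
((3/2)D) f = (27/4)sin x + 24cos 2x + 24sin 2x + (9/2)sin 3x

the result is g(x) = (27/4)sin x + 24cos 2x + 24sin 2x + (9/2)sin 3x


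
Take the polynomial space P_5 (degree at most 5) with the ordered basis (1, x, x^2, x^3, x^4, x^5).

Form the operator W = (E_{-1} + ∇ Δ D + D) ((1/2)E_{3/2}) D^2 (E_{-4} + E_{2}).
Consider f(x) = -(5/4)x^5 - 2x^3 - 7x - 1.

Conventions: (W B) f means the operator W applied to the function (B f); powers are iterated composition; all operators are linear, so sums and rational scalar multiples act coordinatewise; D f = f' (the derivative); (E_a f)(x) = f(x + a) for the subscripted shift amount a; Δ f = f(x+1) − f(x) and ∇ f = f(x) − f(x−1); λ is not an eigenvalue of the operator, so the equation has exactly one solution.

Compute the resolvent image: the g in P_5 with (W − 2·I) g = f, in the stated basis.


the result is g(x) = (5/8)x^5 + (29/4)x^3 + (75/8)x^2 + (3479/16)x + 4689/32

write g with unknown coordinates in the stated basis and equate coefficients in (W − 2·I) g = f
solving from the highest basis element down gives g = (5/8)x^5 + (29/4)x^3 + (75/8)x^2 + (3479/16)x + 4689/32
check: W g = (25/2)x^3 + (75/4)x^2 + (3423/8)x + 4673/16
so W g − 2·g = -(5/4)x^5 - 2x^3 - 7x - 1 = f ✓


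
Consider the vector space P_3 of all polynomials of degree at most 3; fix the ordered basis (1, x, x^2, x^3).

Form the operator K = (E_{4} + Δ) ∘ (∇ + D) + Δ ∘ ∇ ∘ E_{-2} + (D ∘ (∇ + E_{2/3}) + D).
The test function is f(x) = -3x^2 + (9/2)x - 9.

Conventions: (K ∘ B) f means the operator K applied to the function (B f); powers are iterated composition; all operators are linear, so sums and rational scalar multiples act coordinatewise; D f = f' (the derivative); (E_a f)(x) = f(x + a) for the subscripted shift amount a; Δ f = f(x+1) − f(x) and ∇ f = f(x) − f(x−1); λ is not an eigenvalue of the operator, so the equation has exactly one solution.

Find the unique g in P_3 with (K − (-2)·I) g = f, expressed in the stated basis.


write g with unknown coordinates in the stated basis and equate coefficients in (K − (-2)·I) g = f
solving from the highest basis element down gives g = -(3/2)x^2 + (33/4)x - 11/4
check: K g = -12x - 7/2
so K g − (-2)·g = -3x^2 + (9/2)x - 9 = f ✓

the image equals g(x) = -(3/2)x^2 + (33/4)x - 11/4
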